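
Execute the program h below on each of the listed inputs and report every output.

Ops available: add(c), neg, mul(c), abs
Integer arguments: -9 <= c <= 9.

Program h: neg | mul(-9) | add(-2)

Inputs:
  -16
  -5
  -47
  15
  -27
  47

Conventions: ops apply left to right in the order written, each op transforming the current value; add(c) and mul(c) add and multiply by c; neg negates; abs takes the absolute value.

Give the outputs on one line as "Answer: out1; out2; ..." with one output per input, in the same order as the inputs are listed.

Execution, op by op:
  -16 -> 16 -> -144 -> -146
  -5 -> 5 -> -45 -> -47
  -47 -> 47 -> -423 -> -425
  15 -> -15 -> 135 -> 133
  -27 -> 27 -> -243 -> -245
  47 -> -47 -> 423 -> 421

-146; -47; -425; 133; -245; 421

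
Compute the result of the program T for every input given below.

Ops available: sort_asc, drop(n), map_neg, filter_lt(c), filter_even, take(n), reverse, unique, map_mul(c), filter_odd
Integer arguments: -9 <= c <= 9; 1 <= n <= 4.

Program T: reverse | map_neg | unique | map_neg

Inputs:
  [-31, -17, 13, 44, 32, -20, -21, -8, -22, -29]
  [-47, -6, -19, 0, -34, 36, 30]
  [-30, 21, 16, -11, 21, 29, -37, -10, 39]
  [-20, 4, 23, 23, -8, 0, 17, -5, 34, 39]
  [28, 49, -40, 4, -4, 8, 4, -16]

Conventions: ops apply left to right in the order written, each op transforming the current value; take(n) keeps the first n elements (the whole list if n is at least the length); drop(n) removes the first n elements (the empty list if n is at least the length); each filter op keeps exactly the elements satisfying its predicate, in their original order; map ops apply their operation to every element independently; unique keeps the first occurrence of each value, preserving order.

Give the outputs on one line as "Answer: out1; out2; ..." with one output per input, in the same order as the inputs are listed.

[-29, -22, -8, -21, -20, 32, 44, 13, -17, -31]; [30, 36, -34, 0, -19, -6, -47]; [39, -10, -37, 29, 21, -11, 16, -30]; [39, 34, -5, 17, 0, -8, 23, 4, -20]; [-16, 4, 8, -4, -40, 49, 28]

Execution, op by op:
  [-31, -17, 13, 44, 32, -20, -21, -8, -22, -29] -> [-29, -22, -8, -21, -20, 32, 44, 13, -17, -31] -> [29, 22, 8, 21, 20, -32, -44, -13, 17, 31] -> [29, 22, 8, 21, 20, -32, -44, -13, 17, 31] -> [-29, -22, -8, -21, -20, 32, 44, 13, -17, -31]
  [-47, -6, -19, 0, -34, 36, 30] -> [30, 36, -34, 0, -19, -6, -47] -> [-30, -36, 34, 0, 19, 6, 47] -> [-30, -36, 34, 0, 19, 6, 47] -> [30, 36, -34, 0, -19, -6, -47]
  [-30, 21, 16, -11, 21, 29, -37, -10, 39] -> [39, -10, -37, 29, 21, -11, 16, 21, -30] -> [-39, 10, 37, -29, -21, 11, -16, -21, 30] -> [-39, 10, 37, -29, -21, 11, -16, 30] -> [39, -10, -37, 29, 21, -11, 16, -30]
  [-20, 4, 23, 23, -8, 0, 17, -5, 34, 39] -> [39, 34, -5, 17, 0, -8, 23, 23, 4, -20] -> [-39, -34, 5, -17, 0, 8, -23, -23, -4, 20] -> [-39, -34, 5, -17, 0, 8, -23, -4, 20] -> [39, 34, -5, 17, 0, -8, 23, 4, -20]
  [28, 49, -40, 4, -4, 8, 4, -16] -> [-16, 4, 8, -4, 4, -40, 49, 28] -> [16, -4, -8, 4, -4, 40, -49, -28] -> [16, -4, -8, 4, 40, -49, -28] -> [-16, 4, 8, -4, -40, 49, 28]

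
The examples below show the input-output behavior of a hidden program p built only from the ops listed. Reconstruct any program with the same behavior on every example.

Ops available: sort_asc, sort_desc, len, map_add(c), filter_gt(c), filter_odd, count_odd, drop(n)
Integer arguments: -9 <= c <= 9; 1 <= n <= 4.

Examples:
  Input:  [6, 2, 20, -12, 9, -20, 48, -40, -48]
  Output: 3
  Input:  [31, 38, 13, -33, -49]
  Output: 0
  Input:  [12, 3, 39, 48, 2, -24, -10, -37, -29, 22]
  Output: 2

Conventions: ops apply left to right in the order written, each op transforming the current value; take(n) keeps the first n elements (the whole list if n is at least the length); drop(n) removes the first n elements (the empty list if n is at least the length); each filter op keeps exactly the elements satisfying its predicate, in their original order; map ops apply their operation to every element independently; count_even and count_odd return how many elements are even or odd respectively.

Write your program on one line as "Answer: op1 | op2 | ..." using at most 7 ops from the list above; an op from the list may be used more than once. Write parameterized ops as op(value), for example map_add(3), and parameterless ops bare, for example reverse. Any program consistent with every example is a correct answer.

drop(4) | map_add(-6) | drop(2) | sort_desc | map_add(-1) | count_odd

Check, running the answer program on each example:
  [6, 2, 20, -12, 9, -20, 48, -40, -48] -> [9, -20, 48, -40, -48] -> [3, -26, 42, -46, -54] -> [42, -46, -54] -> [42, -46, -54] -> [41, -47, -55] -> 3
  [31, 38, 13, -33, -49] -> [-49] -> [-55] -> [] -> [] -> [] -> 0
  [12, 3, 39, 48, 2, -24, -10, -37, -29, 22] -> [2, -24, -10, -37, -29, 22] -> [-4, -30, -16, -43, -35, 16] -> [-16, -43, -35, 16] -> [16, -16, -35, -43] -> [15, -17, -36, -44] -> 2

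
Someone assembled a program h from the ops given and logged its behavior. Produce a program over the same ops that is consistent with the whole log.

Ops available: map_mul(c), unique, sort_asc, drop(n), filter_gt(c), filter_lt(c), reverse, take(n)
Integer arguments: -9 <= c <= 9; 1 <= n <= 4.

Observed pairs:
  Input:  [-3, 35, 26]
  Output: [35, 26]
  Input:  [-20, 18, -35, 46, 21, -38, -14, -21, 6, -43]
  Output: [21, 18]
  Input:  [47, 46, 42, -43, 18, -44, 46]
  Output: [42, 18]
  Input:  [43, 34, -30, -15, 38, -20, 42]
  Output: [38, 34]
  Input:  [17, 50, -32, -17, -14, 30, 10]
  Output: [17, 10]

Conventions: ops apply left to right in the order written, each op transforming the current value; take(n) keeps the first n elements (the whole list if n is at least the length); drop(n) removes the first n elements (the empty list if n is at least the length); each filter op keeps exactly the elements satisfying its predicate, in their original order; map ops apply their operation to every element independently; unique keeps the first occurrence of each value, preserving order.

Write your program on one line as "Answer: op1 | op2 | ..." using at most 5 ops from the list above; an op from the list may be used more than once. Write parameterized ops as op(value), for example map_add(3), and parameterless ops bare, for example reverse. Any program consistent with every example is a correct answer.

sort_asc | filter_gt(9) | take(2) | reverse

Check, running the answer program on each example:
  [-3, 35, 26] -> [-3, 26, 35] -> [26, 35] -> [26, 35] -> [35, 26]
  [-20, 18, -35, 46, 21, -38, -14, -21, 6, -43] -> [-43, -38, -35, -21, -20, -14, 6, 18, 21, 46] -> [18, 21, 46] -> [18, 21] -> [21, 18]
  [47, 46, 42, -43, 18, -44, 46] -> [-44, -43, 18, 42, 46, 46, 47] -> [18, 42, 46, 46, 47] -> [18, 42] -> [42, 18]
  [43, 34, -30, -15, 38, -20, 42] -> [-30, -20, -15, 34, 38, 42, 43] -> [34, 38, 42, 43] -> [34, 38] -> [38, 34]
  [17, 50, -32, -17, -14, 30, 10] -> [-32, -17, -14, 10, 17, 30, 50] -> [10, 17, 30, 50] -> [10, 17] -> [17, 10]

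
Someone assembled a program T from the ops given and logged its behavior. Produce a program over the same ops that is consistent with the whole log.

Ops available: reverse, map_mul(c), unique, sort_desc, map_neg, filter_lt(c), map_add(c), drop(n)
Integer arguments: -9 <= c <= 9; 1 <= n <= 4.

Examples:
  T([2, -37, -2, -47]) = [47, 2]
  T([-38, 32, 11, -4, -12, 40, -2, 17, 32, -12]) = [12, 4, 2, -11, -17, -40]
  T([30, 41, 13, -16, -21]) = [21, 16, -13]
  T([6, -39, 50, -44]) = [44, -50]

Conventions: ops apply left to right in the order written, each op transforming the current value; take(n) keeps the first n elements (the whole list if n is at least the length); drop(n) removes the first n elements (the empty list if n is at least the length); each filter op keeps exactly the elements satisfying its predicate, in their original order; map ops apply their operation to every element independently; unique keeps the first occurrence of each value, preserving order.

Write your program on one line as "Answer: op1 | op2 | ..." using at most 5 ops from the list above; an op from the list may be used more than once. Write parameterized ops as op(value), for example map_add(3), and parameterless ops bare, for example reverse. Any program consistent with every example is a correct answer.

unique | drop(2) | map_neg | sort_desc

Check, running the answer program on each example:
  [2, -37, -2, -47] -> [2, -37, -2, -47] -> [-2, -47] -> [2, 47] -> [47, 2]
  [-38, 32, 11, -4, -12, 40, -2, 17, 32, -12] -> [-38, 32, 11, -4, -12, 40, -2, 17] -> [11, -4, -12, 40, -2, 17] -> [-11, 4, 12, -40, 2, -17] -> [12, 4, 2, -11, -17, -40]
  [30, 41, 13, -16, -21] -> [30, 41, 13, -16, -21] -> [13, -16, -21] -> [-13, 16, 21] -> [21, 16, -13]
  [6, -39, 50, -44] -> [6, -39, 50, -44] -> [50, -44] -> [-50, 44] -> [44, -50]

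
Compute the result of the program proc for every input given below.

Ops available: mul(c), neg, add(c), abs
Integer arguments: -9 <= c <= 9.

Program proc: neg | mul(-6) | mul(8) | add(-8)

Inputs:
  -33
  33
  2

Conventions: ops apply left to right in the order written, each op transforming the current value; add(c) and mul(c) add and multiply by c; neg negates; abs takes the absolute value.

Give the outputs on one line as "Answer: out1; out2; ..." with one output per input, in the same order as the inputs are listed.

-1592; 1576; 88

Execution, op by op:
  -33 -> 33 -> -198 -> -1584 -> -1592
  33 -> -33 -> 198 -> 1584 -> 1576
  2 -> -2 -> 12 -> 96 -> 88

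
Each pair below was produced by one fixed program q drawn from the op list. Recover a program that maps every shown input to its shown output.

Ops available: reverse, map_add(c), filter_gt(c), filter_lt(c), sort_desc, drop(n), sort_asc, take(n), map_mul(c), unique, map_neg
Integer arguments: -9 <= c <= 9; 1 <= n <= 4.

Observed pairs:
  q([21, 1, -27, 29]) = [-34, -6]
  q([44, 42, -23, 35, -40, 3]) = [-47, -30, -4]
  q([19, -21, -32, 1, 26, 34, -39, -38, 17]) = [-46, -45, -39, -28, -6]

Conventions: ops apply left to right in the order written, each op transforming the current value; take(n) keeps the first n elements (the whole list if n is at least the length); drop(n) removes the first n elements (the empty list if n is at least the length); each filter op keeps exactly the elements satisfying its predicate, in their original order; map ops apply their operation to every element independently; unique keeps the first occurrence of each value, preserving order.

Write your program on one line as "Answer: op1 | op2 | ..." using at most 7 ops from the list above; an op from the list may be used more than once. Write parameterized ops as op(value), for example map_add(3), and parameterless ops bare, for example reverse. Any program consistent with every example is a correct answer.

map_add(-9) | map_add(2) | sort_desc | drop(1) | filter_lt(-2) | reverse

Check, running the answer program on each example:
  [21, 1, -27, 29] -> [12, -8, -36, 20] -> [14, -6, -34, 22] -> [22, 14, -6, -34] -> [14, -6, -34] -> [-6, -34] -> [-34, -6]
  [44, 42, -23, 35, -40, 3] -> [35, 33, -32, 26, -49, -6] -> [37, 35, -30, 28, -47, -4] -> [37, 35, 28, -4, -30, -47] -> [35, 28, -4, -30, -47] -> [-4, -30, -47] -> [-47, -30, -4]
  [19, -21, -32, 1, 26, 34, -39, -38, 17] -> [10, -30, -41, -8, 17, 25, -48, -47, 8] -> [12, -28, -39, -6, 19, 27, -46, -45, 10] -> [27, 19, 12, 10, -6, -28, -39, -45, -46] -> [19, 12, 10, -6, -28, -39, -45, -46] -> [-6, -28, -39, -45, -46] -> [-46, -45, -39, -28, -6]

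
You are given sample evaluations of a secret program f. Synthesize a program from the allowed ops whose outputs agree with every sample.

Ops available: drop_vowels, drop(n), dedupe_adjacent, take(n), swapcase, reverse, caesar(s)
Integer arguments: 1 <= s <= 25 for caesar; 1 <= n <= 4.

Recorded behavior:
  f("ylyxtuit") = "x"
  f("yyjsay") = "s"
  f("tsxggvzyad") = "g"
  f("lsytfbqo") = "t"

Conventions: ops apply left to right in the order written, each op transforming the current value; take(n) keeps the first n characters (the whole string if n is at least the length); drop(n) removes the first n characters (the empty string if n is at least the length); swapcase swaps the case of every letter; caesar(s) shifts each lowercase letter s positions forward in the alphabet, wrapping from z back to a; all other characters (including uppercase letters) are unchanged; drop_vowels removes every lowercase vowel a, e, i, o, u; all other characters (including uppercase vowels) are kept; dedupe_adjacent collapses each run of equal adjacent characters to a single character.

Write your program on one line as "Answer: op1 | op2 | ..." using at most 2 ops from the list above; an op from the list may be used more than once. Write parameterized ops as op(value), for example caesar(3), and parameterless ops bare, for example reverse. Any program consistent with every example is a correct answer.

drop(3) | take(1)

Check, running the answer program on each example:
  "ylyxtuit" -> "xtuit" -> "x"
  "yyjsay" -> "say" -> "s"
  "tsxggvzyad" -> "ggvzyad" -> "g"
  "lsytfbqo" -> "tfbqo" -> "t"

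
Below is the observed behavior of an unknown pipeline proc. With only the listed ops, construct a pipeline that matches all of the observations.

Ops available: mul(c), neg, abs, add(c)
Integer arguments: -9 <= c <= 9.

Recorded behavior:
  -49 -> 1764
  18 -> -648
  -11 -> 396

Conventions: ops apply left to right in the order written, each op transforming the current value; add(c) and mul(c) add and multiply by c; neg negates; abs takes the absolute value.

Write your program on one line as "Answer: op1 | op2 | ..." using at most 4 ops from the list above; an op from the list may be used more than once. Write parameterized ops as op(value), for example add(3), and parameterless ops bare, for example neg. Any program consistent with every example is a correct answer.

neg | mul(9) | mul(-4) | neg

Check, running the answer program on each example:
  -49 -> 49 -> 441 -> -1764 -> 1764
  18 -> -18 -> -162 -> 648 -> -648
  -11 -> 11 -> 99 -> -396 -> 396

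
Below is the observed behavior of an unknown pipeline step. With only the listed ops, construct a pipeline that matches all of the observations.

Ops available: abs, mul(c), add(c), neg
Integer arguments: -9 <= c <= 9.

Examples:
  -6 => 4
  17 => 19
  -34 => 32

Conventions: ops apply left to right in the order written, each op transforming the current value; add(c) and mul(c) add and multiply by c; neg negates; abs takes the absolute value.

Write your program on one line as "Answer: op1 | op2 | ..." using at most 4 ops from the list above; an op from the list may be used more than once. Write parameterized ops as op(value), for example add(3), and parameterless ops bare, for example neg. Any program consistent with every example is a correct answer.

add(8) | add(-6) | abs

Check, running the answer program on each example:
  -6 -> 2 -> -4 -> 4
  17 -> 25 -> 19 -> 19
  -34 -> -26 -> -32 -> 32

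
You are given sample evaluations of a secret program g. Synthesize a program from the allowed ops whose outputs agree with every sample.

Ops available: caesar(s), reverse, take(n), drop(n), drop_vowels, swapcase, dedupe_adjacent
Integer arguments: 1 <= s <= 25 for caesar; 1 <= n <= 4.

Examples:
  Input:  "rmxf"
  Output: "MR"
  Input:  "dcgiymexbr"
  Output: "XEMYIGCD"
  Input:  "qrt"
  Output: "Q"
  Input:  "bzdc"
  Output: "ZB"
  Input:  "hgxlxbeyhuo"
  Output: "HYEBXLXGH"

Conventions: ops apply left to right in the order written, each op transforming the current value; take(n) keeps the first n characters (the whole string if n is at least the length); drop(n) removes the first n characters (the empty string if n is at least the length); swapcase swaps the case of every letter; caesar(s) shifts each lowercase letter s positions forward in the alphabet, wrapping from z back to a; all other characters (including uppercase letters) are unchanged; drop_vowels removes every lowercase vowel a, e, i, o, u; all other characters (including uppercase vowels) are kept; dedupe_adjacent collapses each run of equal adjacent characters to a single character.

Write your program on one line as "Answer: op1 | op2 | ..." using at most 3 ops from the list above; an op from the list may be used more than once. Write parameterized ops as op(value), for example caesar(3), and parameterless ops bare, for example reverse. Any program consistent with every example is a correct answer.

reverse | swapcase | drop(2)

Check, running the answer program on each example:
  "rmxf" -> "fxmr" -> "FXMR" -> "MR"
  "dcgiymexbr" -> "rbxemyigcd" -> "RBXEMYIGCD" -> "XEMYIGCD"
  "qrt" -> "trq" -> "TRQ" -> "Q"
  "bzdc" -> "cdzb" -> "CDZB" -> "ZB"
  "hgxlxbeyhuo" -> "ouhyebxlxgh" -> "OUHYEBXLXGH" -> "HYEBXLXGH"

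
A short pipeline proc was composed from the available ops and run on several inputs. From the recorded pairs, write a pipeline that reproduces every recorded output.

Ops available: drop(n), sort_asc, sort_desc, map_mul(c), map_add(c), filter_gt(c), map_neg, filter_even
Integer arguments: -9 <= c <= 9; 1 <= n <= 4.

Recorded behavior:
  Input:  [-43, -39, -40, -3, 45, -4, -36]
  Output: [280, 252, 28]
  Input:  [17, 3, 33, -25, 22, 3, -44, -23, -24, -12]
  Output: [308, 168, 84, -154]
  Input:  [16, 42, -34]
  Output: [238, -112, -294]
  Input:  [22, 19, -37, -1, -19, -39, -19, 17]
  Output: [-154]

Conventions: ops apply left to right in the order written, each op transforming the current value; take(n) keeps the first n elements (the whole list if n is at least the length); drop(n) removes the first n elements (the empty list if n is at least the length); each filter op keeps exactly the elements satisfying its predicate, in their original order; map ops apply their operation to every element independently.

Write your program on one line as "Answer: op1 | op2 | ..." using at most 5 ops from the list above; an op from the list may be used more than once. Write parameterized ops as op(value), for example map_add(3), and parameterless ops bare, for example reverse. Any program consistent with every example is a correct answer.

filter_even | sort_desc | sort_asc | map_mul(-7)

Check, running the answer program on each example:
  [-43, -39, -40, -3, 45, -4, -36] -> [-40, -4, -36] -> [-4, -36, -40] -> [-40, -36, -4] -> [280, 252, 28]
  [17, 3, 33, -25, 22, 3, -44, -23, -24, -12] -> [22, -44, -24, -12] -> [22, -12, -24, -44] -> [-44, -24, -12, 22] -> [308, 168, 84, -154]
  [16, 42, -34] -> [16, 42, -34] -> [42, 16, -34] -> [-34, 16, 42] -> [238, -112, -294]
  [22, 19, -37, -1, -19, -39, -19, 17] -> [22] -> [22] -> [22] -> [-154]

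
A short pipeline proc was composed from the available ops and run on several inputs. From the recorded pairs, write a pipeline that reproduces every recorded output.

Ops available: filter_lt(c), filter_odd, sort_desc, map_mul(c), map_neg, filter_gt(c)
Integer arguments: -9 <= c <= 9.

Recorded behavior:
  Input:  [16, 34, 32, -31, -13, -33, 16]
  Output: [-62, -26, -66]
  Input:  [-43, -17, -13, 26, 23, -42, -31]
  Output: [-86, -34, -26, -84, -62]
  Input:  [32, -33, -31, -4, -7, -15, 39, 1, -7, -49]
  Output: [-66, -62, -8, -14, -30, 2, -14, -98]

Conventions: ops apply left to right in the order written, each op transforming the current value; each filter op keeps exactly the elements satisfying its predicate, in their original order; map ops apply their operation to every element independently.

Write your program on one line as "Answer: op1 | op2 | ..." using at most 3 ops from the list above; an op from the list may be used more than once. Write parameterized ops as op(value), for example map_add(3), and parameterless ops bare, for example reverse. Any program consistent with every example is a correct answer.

map_mul(2) | filter_lt(4)

Check, running the answer program on each example:
  [16, 34, 32, -31, -13, -33, 16] -> [32, 68, 64, -62, -26, -66, 32] -> [-62, -26, -66]
  [-43, -17, -13, 26, 23, -42, -31] -> [-86, -34, -26, 52, 46, -84, -62] -> [-86, -34, -26, -84, -62]
  [32, -33, -31, -4, -7, -15, 39, 1, -7, -49] -> [64, -66, -62, -8, -14, -30, 78, 2, -14, -98] -> [-66, -62, -8, -14, -30, 2, -14, -98]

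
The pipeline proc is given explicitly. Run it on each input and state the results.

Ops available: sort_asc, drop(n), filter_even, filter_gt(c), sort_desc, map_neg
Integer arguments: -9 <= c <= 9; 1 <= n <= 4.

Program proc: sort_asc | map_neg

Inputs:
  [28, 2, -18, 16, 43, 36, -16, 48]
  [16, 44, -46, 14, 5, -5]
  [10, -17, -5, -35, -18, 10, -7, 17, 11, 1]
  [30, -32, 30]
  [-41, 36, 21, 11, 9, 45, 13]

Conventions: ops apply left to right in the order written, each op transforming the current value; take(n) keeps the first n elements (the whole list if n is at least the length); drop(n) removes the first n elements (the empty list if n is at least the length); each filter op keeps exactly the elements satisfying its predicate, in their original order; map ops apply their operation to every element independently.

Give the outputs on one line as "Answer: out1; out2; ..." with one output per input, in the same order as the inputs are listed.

[18, 16, -2, -16, -28, -36, -43, -48]; [46, 5, -5, -14, -16, -44]; [35, 18, 17, 7, 5, -1, -10, -10, -11, -17]; [32, -30, -30]; [41, -9, -11, -13, -21, -36, -45]

Execution, op by op:
  [28, 2, -18, 16, 43, 36, -16, 48] -> [-18, -16, 2, 16, 28, 36, 43, 48] -> [18, 16, -2, -16, -28, -36, -43, -48]
  [16, 44, -46, 14, 5, -5] -> [-46, -5, 5, 14, 16, 44] -> [46, 5, -5, -14, -16, -44]
  [10, -17, -5, -35, -18, 10, -7, 17, 11, 1] -> [-35, -18, -17, -7, -5, 1, 10, 10, 11, 17] -> [35, 18, 17, 7, 5, -1, -10, -10, -11, -17]
  [30, -32, 30] -> [-32, 30, 30] -> [32, -30, -30]
  [-41, 36, 21, 11, 9, 45, 13] -> [-41, 9, 11, 13, 21, 36, 45] -> [41, -9, -11, -13, -21, -36, -45]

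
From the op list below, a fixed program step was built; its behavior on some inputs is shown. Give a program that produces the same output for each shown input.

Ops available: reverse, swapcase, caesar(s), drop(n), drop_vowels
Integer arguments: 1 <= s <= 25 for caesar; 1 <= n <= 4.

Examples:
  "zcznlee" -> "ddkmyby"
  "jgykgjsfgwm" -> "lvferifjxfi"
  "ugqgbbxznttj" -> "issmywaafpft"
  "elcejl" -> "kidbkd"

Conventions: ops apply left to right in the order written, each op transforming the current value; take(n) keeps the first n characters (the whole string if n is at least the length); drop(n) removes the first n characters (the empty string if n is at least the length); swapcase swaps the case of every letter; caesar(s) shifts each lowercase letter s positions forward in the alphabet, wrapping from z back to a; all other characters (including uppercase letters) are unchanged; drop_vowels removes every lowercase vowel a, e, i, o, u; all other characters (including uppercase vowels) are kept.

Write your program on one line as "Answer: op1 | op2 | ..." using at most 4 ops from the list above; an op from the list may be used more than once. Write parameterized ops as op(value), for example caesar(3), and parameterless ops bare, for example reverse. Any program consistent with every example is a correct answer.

caesar(21) | reverse | caesar(23) | caesar(7)

Check, running the answer program on each example:
  "zcznlee" -> "uxuigzz" -> "zzgiuxu" -> "wwdfrur" -> "ddkmyby"
  "jgykgjsfgwm" -> "ebtfbenabrh" -> "hrbanebftbe" -> "eoyxkbycqyb" -> "lvferifjxfi"
  "ugqgbbxznttj" -> "pblbwwsuiooe" -> "eooiuswwblbp" -> "bllfrpttyiym" -> "issmywaafpft"
  "elcejl" -> "zgxzeg" -> "gezxgz" -> "dbwudw" -> "kidbkd"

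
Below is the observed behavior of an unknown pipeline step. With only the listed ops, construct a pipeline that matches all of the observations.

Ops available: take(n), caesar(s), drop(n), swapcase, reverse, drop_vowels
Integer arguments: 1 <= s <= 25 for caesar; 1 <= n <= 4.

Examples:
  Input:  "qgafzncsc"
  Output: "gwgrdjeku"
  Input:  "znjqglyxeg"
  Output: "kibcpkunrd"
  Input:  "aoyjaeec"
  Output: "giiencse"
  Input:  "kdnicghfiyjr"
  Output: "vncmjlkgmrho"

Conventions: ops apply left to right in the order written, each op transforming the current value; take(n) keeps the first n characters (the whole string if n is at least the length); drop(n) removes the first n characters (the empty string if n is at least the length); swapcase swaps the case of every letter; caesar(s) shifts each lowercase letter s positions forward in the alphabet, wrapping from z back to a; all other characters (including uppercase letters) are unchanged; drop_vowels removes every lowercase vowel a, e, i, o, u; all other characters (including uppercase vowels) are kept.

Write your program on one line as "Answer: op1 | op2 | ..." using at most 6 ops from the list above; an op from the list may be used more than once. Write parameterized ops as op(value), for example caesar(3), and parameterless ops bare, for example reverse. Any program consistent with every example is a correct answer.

caesar(17) | caesar(15) | reverse | caesar(3) | caesar(10) | caesar(11)

Check, running the answer program on each example:
  "qgafzncsc" -> "hxrwqetjt" -> "wmglftiyi" -> "iyitflgmw" -> "lblwiojpz" -> "vlvgsytzj" -> "gwgrdjeku"
  "znjqglyxeg" -> "qeahxcpovx" -> "ftpwmredkm" -> "mkdermwptf" -> "pnghupzswi" -> "zxqrezjcgs" -> "kibcpkunrd"
  "aoyjaeec" -> "rfparvvt" -> "guepgkki" -> "ikkgpeug" -> "lnnjshxj" -> "vxxtcrht" -> "giiencse"
  "kdnicghfiyjr" -> "bueztxywzpai" -> "qjtoimnloepx" -> "xpeolnmiotjq" -> "ashroqplrwmt" -> "kcrbyazvbgwd" -> "vncmjlkgmrho"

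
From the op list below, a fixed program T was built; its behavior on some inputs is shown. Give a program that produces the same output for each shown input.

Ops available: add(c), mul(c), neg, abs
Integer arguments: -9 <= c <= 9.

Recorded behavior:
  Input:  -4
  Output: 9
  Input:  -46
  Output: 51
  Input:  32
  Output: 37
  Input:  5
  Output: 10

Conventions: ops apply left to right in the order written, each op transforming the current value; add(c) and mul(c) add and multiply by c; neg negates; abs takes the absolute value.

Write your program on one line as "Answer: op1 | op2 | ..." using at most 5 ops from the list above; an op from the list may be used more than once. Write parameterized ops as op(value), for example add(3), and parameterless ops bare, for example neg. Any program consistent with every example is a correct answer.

abs | add(4) | add(-1) | add(2)

Check, running the answer program on each example:
  -4 -> 4 -> 8 -> 7 -> 9
  -46 -> 46 -> 50 -> 49 -> 51
  32 -> 32 -> 36 -> 35 -> 37
  5 -> 5 -> 9 -> 8 -> 10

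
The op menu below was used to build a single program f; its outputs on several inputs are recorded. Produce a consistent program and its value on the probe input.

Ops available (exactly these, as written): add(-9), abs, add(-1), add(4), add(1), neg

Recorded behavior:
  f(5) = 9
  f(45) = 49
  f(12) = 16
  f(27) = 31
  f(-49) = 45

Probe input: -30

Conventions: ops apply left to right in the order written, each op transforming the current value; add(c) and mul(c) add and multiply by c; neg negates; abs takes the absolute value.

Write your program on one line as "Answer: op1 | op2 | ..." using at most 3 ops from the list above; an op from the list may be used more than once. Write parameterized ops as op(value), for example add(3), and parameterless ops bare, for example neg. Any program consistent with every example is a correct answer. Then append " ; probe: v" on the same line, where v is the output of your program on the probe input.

add(4) | abs ; probe: 26

Check, running the answer program on each example:
  5 -> 9 -> 9
  45 -> 49 -> 49
  12 -> 16 -> 16
  27 -> 31 -> 31
  -49 -> -45 -> 45
  probe: -30 -> -26 -> 26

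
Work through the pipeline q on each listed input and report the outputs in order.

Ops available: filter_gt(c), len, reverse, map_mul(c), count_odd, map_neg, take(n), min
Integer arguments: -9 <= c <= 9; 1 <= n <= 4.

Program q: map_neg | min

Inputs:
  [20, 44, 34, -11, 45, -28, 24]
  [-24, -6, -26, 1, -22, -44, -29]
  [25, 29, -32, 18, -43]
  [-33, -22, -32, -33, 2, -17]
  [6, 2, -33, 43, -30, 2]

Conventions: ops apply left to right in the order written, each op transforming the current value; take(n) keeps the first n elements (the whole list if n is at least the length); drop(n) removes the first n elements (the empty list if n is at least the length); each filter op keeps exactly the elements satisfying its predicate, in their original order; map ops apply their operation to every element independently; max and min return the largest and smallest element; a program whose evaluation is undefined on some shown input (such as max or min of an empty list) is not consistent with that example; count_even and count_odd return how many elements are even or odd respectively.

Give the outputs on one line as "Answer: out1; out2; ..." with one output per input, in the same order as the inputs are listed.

-45; -1; -29; -2; -43

Execution, op by op:
  [20, 44, 34, -11, 45, -28, 24] -> [-20, -44, -34, 11, -45, 28, -24] -> -45
  [-24, -6, -26, 1, -22, -44, -29] -> [24, 6, 26, -1, 22, 44, 29] -> -1
  [25, 29, -32, 18, -43] -> [-25, -29, 32, -18, 43] -> -29
  [-33, -22, -32, -33, 2, -17] -> [33, 22, 32, 33, -2, 17] -> -2
  [6, 2, -33, 43, -30, 2] -> [-6, -2, 33, -43, 30, -2] -> -43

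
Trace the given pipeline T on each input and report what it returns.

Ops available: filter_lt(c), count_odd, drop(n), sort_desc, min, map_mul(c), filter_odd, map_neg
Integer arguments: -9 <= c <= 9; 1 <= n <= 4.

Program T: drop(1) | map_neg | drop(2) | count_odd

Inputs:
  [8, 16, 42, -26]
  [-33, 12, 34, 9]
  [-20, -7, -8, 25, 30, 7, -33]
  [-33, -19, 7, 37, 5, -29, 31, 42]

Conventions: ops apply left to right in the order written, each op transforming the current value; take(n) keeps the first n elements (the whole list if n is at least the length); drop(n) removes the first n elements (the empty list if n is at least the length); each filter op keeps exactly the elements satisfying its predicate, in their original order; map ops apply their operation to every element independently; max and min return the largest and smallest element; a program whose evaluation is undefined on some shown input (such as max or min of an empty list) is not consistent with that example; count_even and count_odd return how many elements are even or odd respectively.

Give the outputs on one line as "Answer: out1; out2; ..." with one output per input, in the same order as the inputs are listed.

Execution, op by op:
  [8, 16, 42, -26] -> [16, 42, -26] -> [-16, -42, 26] -> [26] -> 0
  [-33, 12, 34, 9] -> [12, 34, 9] -> [-12, -34, -9] -> [-9] -> 1
  [-20, -7, -8, 25, 30, 7, -33] -> [-7, -8, 25, 30, 7, -33] -> [7, 8, -25, -30, -7, 33] -> [-25, -30, -7, 33] -> 3
  [-33, -19, 7, 37, 5, -29, 31, 42] -> [-19, 7, 37, 5, -29, 31, 42] -> [19, -7, -37, -5, 29, -31, -42] -> [-37, -5, 29, -31, -42] -> 4

0; 1; 3; 4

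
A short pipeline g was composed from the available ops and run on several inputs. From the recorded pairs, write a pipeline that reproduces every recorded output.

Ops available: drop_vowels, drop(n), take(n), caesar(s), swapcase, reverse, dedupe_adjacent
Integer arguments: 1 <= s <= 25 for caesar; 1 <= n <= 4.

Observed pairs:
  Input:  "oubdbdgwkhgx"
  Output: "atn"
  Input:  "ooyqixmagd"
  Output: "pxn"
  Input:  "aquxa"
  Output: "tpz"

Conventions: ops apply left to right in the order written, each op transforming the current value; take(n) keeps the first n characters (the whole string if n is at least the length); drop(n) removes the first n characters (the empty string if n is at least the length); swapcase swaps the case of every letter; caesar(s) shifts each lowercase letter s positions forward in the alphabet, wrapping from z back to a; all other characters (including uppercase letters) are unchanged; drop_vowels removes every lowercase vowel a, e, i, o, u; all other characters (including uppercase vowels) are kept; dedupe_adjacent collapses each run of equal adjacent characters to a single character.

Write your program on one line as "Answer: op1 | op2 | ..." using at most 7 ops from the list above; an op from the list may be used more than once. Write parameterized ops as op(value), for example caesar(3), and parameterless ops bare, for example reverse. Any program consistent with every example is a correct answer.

reverse | caesar(25) | reverse | dedupe_adjacent | take(3) | reverse

Check, running the answer program on each example:
  "oubdbdgwkhgx" -> "xghkwgdbdbuo" -> "wfgjvfcacatn" -> "ntacacfvjgfw" -> "ntacacfvjgfw" -> "nta" -> "atn"
  "ooyqixmagd" -> "dgamxiqyoo" -> "cfzlwhpxnn" -> "nnxphwlzfc" -> "nxphwlzfc" -> "nxp" -> "pxn"
  "aquxa" -> "axuqa" -> "zwtpz" -> "zptwz" -> "zptwz" -> "zpt" -> "tpz"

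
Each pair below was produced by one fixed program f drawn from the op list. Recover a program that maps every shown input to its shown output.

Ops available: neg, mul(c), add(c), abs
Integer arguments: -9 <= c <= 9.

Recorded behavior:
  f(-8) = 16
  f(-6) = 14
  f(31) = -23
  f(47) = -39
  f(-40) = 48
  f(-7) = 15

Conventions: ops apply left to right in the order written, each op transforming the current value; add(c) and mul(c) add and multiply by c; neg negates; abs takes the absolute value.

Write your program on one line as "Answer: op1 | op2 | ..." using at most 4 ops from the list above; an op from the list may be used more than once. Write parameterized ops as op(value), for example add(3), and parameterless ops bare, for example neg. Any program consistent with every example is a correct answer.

add(-6) | add(3) | neg | add(5)

Check, running the answer program on each example:
  -8 -> -14 -> -11 -> 11 -> 16
  -6 -> -12 -> -9 -> 9 -> 14
  31 -> 25 -> 28 -> -28 -> -23
  47 -> 41 -> 44 -> -44 -> -39
  -40 -> -46 -> -43 -> 43 -> 48
  -7 -> -13 -> -10 -> 10 -> 15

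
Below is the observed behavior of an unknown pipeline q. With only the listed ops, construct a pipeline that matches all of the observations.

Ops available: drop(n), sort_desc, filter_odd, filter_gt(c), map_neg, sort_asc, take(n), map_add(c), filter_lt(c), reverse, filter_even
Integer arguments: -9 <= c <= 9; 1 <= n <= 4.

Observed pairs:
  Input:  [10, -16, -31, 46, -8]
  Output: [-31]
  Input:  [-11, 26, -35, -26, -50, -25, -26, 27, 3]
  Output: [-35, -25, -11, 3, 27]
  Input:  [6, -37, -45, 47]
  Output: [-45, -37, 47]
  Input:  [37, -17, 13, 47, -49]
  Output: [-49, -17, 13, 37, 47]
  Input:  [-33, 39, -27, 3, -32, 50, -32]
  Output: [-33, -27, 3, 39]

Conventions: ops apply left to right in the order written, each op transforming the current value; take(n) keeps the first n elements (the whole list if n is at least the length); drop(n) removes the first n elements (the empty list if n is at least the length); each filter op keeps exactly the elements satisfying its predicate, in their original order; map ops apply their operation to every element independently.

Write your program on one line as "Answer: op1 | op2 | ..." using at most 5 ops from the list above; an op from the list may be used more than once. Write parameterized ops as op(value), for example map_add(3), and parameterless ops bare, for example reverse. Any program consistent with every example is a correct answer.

map_add(9) | filter_even | sort_desc | map_add(-9) | reverse

Check, running the answer program on each example:
  [10, -16, -31, 46, -8] -> [19, -7, -22, 55, 1] -> [-22] -> [-22] -> [-31] -> [-31]
  [-11, 26, -35, -26, -50, -25, -26, 27, 3] -> [-2, 35, -26, -17, -41, -16, -17, 36, 12] -> [-2, -26, -16, 36, 12] -> [36, 12, -2, -16, -26] -> [27, 3, -11, -25, -35] -> [-35, -25, -11, 3, 27]
  [6, -37, -45, 47] -> [15, -28, -36, 56] -> [-28, -36, 56] -> [56, -28, -36] -> [47, -37, -45] -> [-45, -37, 47]
  [37, -17, 13, 47, -49] -> [46, -8, 22, 56, -40] -> [46, -8, 22, 56, -40] -> [56, 46, 22, -8, -40] -> [47, 37, 13, -17, -49] -> [-49, -17, 13, 37, 47]
  [-33, 39, -27, 3, -32, 50, -32] -> [-24, 48, -18, 12, -23, 59, -23] -> [-24, 48, -18, 12] -> [48, 12, -18, -24] -> [39, 3, -27, -33] -> [-33, -27, 3, 39]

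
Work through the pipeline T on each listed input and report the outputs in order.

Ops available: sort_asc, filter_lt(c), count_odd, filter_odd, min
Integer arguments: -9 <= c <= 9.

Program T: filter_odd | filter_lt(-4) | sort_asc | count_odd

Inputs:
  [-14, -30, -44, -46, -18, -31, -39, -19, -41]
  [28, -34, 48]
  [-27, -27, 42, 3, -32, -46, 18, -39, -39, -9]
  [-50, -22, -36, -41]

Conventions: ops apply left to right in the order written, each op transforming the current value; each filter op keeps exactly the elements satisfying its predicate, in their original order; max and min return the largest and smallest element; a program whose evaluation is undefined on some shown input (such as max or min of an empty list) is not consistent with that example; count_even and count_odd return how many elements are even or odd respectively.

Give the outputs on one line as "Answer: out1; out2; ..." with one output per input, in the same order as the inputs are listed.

4; 0; 5; 1

Execution, op by op:
  [-14, -30, -44, -46, -18, -31, -39, -19, -41] -> [-31, -39, -19, -41] -> [-31, -39, -19, -41] -> [-41, -39, -31, -19] -> 4
  [28, -34, 48] -> [] -> [] -> [] -> 0
  [-27, -27, 42, 3, -32, -46, 18, -39, -39, -9] -> [-27, -27, 3, -39, -39, -9] -> [-27, -27, -39, -39, -9] -> [-39, -39, -27, -27, -9] -> 5
  [-50, -22, -36, -41] -> [-41] -> [-41] -> [-41] -> 1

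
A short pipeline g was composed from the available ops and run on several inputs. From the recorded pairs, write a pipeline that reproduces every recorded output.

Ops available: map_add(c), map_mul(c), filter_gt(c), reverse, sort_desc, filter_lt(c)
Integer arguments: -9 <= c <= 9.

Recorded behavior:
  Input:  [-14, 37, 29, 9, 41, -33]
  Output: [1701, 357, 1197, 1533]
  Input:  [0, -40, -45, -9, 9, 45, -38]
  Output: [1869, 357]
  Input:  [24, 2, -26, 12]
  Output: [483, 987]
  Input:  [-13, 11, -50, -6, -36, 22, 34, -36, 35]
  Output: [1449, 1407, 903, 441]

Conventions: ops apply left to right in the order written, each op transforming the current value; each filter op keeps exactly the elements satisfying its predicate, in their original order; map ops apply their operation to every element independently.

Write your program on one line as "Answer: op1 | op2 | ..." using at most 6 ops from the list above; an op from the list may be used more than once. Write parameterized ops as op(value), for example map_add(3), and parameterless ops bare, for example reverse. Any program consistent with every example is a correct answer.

filter_gt(7) | map_mul(6) | reverse | map_add(-3) | map_mul(7)

Check, running the answer program on each example:
  [-14, 37, 29, 9, 41, -33] -> [37, 29, 9, 41] -> [222, 174, 54, 246] -> [246, 54, 174, 222] -> [243, 51, 171, 219] -> [1701, 357, 1197, 1533]
  [0, -40, -45, -9, 9, 45, -38] -> [9, 45] -> [54, 270] -> [270, 54] -> [267, 51] -> [1869, 357]
  [24, 2, -26, 12] -> [24, 12] -> [144, 72] -> [72, 144] -> [69, 141] -> [483, 987]
  [-13, 11, -50, -6, -36, 22, 34, -36, 35] -> [11, 22, 34, 35] -> [66, 132, 204, 210] -> [210, 204, 132, 66] -> [207, 201, 129, 63] -> [1449, 1407, 903, 441]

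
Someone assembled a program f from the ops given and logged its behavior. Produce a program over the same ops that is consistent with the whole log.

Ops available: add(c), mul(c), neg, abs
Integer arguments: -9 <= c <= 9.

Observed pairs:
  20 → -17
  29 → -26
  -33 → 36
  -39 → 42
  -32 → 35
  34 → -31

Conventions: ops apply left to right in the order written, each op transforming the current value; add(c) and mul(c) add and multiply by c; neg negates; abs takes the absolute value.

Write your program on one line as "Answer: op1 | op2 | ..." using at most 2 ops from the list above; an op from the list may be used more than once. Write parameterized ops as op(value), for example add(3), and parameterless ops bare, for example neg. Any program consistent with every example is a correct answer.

neg | add(3)

Check, running the answer program on each example:
  20 -> -20 -> -17
  29 -> -29 -> -26
  -33 -> 33 -> 36
  -39 -> 39 -> 42
  -32 -> 32 -> 35
  34 -> -34 -> -31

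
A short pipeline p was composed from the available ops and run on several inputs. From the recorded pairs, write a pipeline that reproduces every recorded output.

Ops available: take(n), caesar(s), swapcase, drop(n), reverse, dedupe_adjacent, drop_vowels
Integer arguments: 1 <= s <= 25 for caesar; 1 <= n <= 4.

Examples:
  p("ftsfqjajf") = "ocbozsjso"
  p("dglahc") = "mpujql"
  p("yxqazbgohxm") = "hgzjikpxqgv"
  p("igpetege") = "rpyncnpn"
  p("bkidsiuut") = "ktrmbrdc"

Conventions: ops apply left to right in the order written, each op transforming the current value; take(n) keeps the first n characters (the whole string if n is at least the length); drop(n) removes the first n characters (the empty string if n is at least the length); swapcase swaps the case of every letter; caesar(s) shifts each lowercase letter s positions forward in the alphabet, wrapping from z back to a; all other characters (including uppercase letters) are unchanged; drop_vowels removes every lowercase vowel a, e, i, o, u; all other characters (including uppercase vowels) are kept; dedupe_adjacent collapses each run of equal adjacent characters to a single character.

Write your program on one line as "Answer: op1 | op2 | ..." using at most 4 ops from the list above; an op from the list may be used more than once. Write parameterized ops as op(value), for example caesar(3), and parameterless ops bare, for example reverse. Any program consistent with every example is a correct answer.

caesar(2) | caesar(7) | dedupe_adjacent

Check, running the answer program on each example:
  "ftsfqjajf" -> "hvuhslclh" -> "ocbozsjso" -> "ocbozsjso"
  "dglahc" -> "fincje" -> "mpujql" -> "mpujql"
  "yxqazbgohxm" -> "azscbdiqjzo" -> "hgzjikpxqgv" -> "hgzjikpxqgv"
  "igpetege" -> "kirgvgig" -> "rpyncnpn" -> "rpyncnpn"
  "bkidsiuut" -> "dmkfukwwv" -> "ktrmbrddc" -> "ktrmbrdc"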